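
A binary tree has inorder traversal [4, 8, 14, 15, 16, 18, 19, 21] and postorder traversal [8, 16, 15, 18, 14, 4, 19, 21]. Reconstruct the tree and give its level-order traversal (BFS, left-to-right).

Inorder:   [4, 8, 14, 15, 16, 18, 19, 21]
Postorder: [8, 16, 15, 18, 14, 4, 19, 21]
Algorithm: postorder visits root last, so walk postorder right-to-left;
each value is the root of the current inorder slice — split it at that
value, recurse on the right subtree first, then the left.
Recursive splits:
  root=21; inorder splits into left=[4, 8, 14, 15, 16, 18, 19], right=[]
  root=19; inorder splits into left=[4, 8, 14, 15, 16, 18], right=[]
  root=4; inorder splits into left=[], right=[8, 14, 15, 16, 18]
  root=14; inorder splits into left=[8], right=[15, 16, 18]
  root=18; inorder splits into left=[15, 16], right=[]
  root=15; inorder splits into left=[], right=[16]
  root=16; inorder splits into left=[], right=[]
  root=8; inorder splits into left=[], right=[]
Reconstructed level-order: [21, 19, 4, 14, 8, 18, 15, 16]


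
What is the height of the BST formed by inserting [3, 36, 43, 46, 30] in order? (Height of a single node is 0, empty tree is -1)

Insertion order: [3, 36, 43, 46, 30]
Tree (level-order array): [3, None, 36, 30, 43, None, None, None, 46]
Compute height bottom-up (empty subtree = -1):
  height(30) = 1 + max(-1, -1) = 0
  height(46) = 1 + max(-1, -1) = 0
  height(43) = 1 + max(-1, 0) = 1
  height(36) = 1 + max(0, 1) = 2
  height(3) = 1 + max(-1, 2) = 3
Height = 3


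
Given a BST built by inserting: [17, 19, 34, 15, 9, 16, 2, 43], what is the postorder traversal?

Tree insertion order: [17, 19, 34, 15, 9, 16, 2, 43]
Tree (level-order array): [17, 15, 19, 9, 16, None, 34, 2, None, None, None, None, 43]
Postorder traversal: [2, 9, 16, 15, 43, 34, 19, 17]


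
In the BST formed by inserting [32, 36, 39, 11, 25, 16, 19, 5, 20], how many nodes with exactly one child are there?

Tree built from: [32, 36, 39, 11, 25, 16, 19, 5, 20]
Tree (level-order array): [32, 11, 36, 5, 25, None, 39, None, None, 16, None, None, None, None, 19, None, 20]
Rule: These are nodes with exactly 1 non-null child.
Per-node child counts:
  node 32: 2 child(ren)
  node 11: 2 child(ren)
  node 5: 0 child(ren)
  node 25: 1 child(ren)
  node 16: 1 child(ren)
  node 19: 1 child(ren)
  node 20: 0 child(ren)
  node 36: 1 child(ren)
  node 39: 0 child(ren)
Matching nodes: [25, 16, 19, 36]
Count of nodes with exactly one child: 4


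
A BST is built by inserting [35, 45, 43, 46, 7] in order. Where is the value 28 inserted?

Starting tree (level order): [35, 7, 45, None, None, 43, 46]
Insertion path: 35 -> 7
Result: insert 28 as right child of 7
Final tree (level order): [35, 7, 45, None, 28, 43, 46]


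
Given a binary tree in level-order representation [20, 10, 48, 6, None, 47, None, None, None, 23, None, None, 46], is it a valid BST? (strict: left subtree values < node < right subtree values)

Level-order array: [20, 10, 48, 6, None, 47, None, None, None, 23, None, None, 46]
Validate using subtree bounds (lo, hi): at each node, require lo < value < hi,
then recurse left with hi=value and right with lo=value.
Preorder trace (stopping at first violation):
  at node 20 with bounds (-inf, +inf): OK
  at node 10 with bounds (-inf, 20): OK
  at node 6 with bounds (-inf, 10): OK
  at node 48 with bounds (20, +inf): OK
  at node 47 with bounds (20, 48): OK
  at node 23 with bounds (20, 47): OK
  at node 46 with bounds (23, 47): OK
No violation found at any node.
Result: Valid BST


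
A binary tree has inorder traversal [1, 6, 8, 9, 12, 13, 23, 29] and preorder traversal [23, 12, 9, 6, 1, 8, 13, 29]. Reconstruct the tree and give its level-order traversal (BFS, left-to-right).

Inorder:  [1, 6, 8, 9, 12, 13, 23, 29]
Preorder: [23, 12, 9, 6, 1, 8, 13, 29]
Algorithm: preorder visits root first, so consume preorder in order;
for each root, split the current inorder slice at that value into
left-subtree inorder and right-subtree inorder, then recurse.
Recursive splits:
  root=23; inorder splits into left=[1, 6, 8, 9, 12, 13], right=[29]
  root=12; inorder splits into left=[1, 6, 8, 9], right=[13]
  root=9; inorder splits into left=[1, 6, 8], right=[]
  root=6; inorder splits into left=[1], right=[8]
  root=1; inorder splits into left=[], right=[]
  root=8; inorder splits into left=[], right=[]
  root=13; inorder splits into left=[], right=[]
  root=29; inorder splits into left=[], right=[]
Reconstructed level-order: [23, 12, 29, 9, 13, 6, 1, 8]


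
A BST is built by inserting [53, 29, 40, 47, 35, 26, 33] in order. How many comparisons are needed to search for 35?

Search path for 35: 53 -> 29 -> 40 -> 35
Found: True
Comparisons: 4


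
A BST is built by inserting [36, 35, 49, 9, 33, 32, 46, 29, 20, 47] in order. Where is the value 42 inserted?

Starting tree (level order): [36, 35, 49, 9, None, 46, None, None, 33, None, 47, 32, None, None, None, 29, None, 20]
Insertion path: 36 -> 49 -> 46
Result: insert 42 as left child of 46
Final tree (level order): [36, 35, 49, 9, None, 46, None, None, 33, 42, 47, 32, None, None, None, None, None, 29, None, 20]


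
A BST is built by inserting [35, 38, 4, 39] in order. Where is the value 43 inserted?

Starting tree (level order): [35, 4, 38, None, None, None, 39]
Insertion path: 35 -> 38 -> 39
Result: insert 43 as right child of 39
Final tree (level order): [35, 4, 38, None, None, None, 39, None, 43]


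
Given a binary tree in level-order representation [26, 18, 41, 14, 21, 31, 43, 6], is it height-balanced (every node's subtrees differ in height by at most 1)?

Tree (level-order array): [26, 18, 41, 14, 21, 31, 43, 6]
Definition: a tree is height-balanced if, at every node, |h(left) - h(right)| <= 1 (empty subtree has height -1).
Bottom-up per-node check:
  node 6: h_left=-1, h_right=-1, diff=0 [OK], height=0
  node 14: h_left=0, h_right=-1, diff=1 [OK], height=1
  node 21: h_left=-1, h_right=-1, diff=0 [OK], height=0
  node 18: h_left=1, h_right=0, diff=1 [OK], height=2
  node 31: h_left=-1, h_right=-1, diff=0 [OK], height=0
  node 43: h_left=-1, h_right=-1, diff=0 [OK], height=0
  node 41: h_left=0, h_right=0, diff=0 [OK], height=1
  node 26: h_left=2, h_right=1, diff=1 [OK], height=3
All nodes satisfy the balance condition.
Result: Balanced


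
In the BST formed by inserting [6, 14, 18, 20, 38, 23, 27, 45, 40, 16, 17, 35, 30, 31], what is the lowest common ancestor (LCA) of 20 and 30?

Tree insertion order: [6, 14, 18, 20, 38, 23, 27, 45, 40, 16, 17, 35, 30, 31]
Tree (level-order array): [6, None, 14, None, 18, 16, 20, None, 17, None, 38, None, None, 23, 45, None, 27, 40, None, None, 35, None, None, 30, None, None, 31]
In a BST, the LCA of p=20, q=30 is the first node v on the
root-to-leaf path with p <= v <= q (go left if both < v, right if both > v).
Walk from root:
  at 6: both 20 and 30 > 6, go right
  at 14: both 20 and 30 > 14, go right
  at 18: both 20 and 30 > 18, go right
  at 20: 20 <= 20 <= 30, this is the LCA
LCA = 20


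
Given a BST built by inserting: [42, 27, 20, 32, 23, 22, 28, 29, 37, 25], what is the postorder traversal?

Tree insertion order: [42, 27, 20, 32, 23, 22, 28, 29, 37, 25]
Tree (level-order array): [42, 27, None, 20, 32, None, 23, 28, 37, 22, 25, None, 29]
Postorder traversal: [22, 25, 23, 20, 29, 28, 37, 32, 27, 42]


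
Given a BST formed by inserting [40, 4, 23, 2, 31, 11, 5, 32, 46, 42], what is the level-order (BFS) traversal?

Tree insertion order: [40, 4, 23, 2, 31, 11, 5, 32, 46, 42]
Tree (level-order array): [40, 4, 46, 2, 23, 42, None, None, None, 11, 31, None, None, 5, None, None, 32]
BFS from the root, enqueuing left then right child of each popped node:
  queue [40] -> pop 40, enqueue [4, 46], visited so far: [40]
  queue [4, 46] -> pop 4, enqueue [2, 23], visited so far: [40, 4]
  queue [46, 2, 23] -> pop 46, enqueue [42], visited so far: [40, 4, 46]
  queue [2, 23, 42] -> pop 2, enqueue [none], visited so far: [40, 4, 46, 2]
  queue [23, 42] -> pop 23, enqueue [11, 31], visited so far: [40, 4, 46, 2, 23]
  queue [42, 11, 31] -> pop 42, enqueue [none], visited so far: [40, 4, 46, 2, 23, 42]
  queue [11, 31] -> pop 11, enqueue [5], visited so far: [40, 4, 46, 2, 23, 42, 11]
  queue [31, 5] -> pop 31, enqueue [32], visited so far: [40, 4, 46, 2, 23, 42, 11, 31]
  queue [5, 32] -> pop 5, enqueue [none], visited so far: [40, 4, 46, 2, 23, 42, 11, 31, 5]
  queue [32] -> pop 32, enqueue [none], visited so far: [40, 4, 46, 2, 23, 42, 11, 31, 5, 32]
Result: [40, 4, 46, 2, 23, 42, 11, 31, 5, 32]


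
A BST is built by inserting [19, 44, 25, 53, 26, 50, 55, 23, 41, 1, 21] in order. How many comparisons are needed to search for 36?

Search path for 36: 19 -> 44 -> 25 -> 26 -> 41
Found: False
Comparisons: 5


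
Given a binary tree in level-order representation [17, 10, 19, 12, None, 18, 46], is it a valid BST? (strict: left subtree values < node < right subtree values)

Level-order array: [17, 10, 19, 12, None, 18, 46]
Validate using subtree bounds (lo, hi): at each node, require lo < value < hi,
then recurse left with hi=value and right with lo=value.
Preorder trace (stopping at first violation):
  at node 17 with bounds (-inf, +inf): OK
  at node 10 with bounds (-inf, 17): OK
  at node 12 with bounds (-inf, 10): VIOLATION
Node 12 violates its bound: not (-inf < 12 < 10).
Result: Not a valid BST


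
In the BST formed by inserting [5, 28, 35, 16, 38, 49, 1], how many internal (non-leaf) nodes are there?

Tree built from: [5, 28, 35, 16, 38, 49, 1]
Tree (level-order array): [5, 1, 28, None, None, 16, 35, None, None, None, 38, None, 49]
Rule: An internal node has at least one child.
Per-node child counts:
  node 5: 2 child(ren)
  node 1: 0 child(ren)
  node 28: 2 child(ren)
  node 16: 0 child(ren)
  node 35: 1 child(ren)
  node 38: 1 child(ren)
  node 49: 0 child(ren)
Matching nodes: [5, 28, 35, 38]
Count of internal (non-leaf) nodes: 4


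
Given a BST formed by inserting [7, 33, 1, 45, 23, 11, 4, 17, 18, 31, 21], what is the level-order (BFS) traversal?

Tree insertion order: [7, 33, 1, 45, 23, 11, 4, 17, 18, 31, 21]
Tree (level-order array): [7, 1, 33, None, 4, 23, 45, None, None, 11, 31, None, None, None, 17, None, None, None, 18, None, 21]
BFS from the root, enqueuing left then right child of each popped node:
  queue [7] -> pop 7, enqueue [1, 33], visited so far: [7]
  queue [1, 33] -> pop 1, enqueue [4], visited so far: [7, 1]
  queue [33, 4] -> pop 33, enqueue [23, 45], visited so far: [7, 1, 33]
  queue [4, 23, 45] -> pop 4, enqueue [none], visited so far: [7, 1, 33, 4]
  queue [23, 45] -> pop 23, enqueue [11, 31], visited so far: [7, 1, 33, 4, 23]
  queue [45, 11, 31] -> pop 45, enqueue [none], visited so far: [7, 1, 33, 4, 23, 45]
  queue [11, 31] -> pop 11, enqueue [17], visited so far: [7, 1, 33, 4, 23, 45, 11]
  queue [31, 17] -> pop 31, enqueue [none], visited so far: [7, 1, 33, 4, 23, 45, 11, 31]
  queue [17] -> pop 17, enqueue [18], visited so far: [7, 1, 33, 4, 23, 45, 11, 31, 17]
  queue [18] -> pop 18, enqueue [21], visited so far: [7, 1, 33, 4, 23, 45, 11, 31, 17, 18]
  queue [21] -> pop 21, enqueue [none], visited so far: [7, 1, 33, 4, 23, 45, 11, 31, 17, 18, 21]
Result: [7, 1, 33, 4, 23, 45, 11, 31, 17, 18, 21]


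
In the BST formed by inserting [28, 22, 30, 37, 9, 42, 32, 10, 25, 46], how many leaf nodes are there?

Tree built from: [28, 22, 30, 37, 9, 42, 32, 10, 25, 46]
Tree (level-order array): [28, 22, 30, 9, 25, None, 37, None, 10, None, None, 32, 42, None, None, None, None, None, 46]
Rule: A leaf has 0 children.
Per-node child counts:
  node 28: 2 child(ren)
  node 22: 2 child(ren)
  node 9: 1 child(ren)
  node 10: 0 child(ren)
  node 25: 0 child(ren)
  node 30: 1 child(ren)
  node 37: 2 child(ren)
  node 32: 0 child(ren)
  node 42: 1 child(ren)
  node 46: 0 child(ren)
Matching nodes: [10, 25, 32, 46]
Count of leaf nodes: 4


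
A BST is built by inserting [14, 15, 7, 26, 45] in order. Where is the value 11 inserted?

Starting tree (level order): [14, 7, 15, None, None, None, 26, None, 45]
Insertion path: 14 -> 7
Result: insert 11 as right child of 7
Final tree (level order): [14, 7, 15, None, 11, None, 26, None, None, None, 45]


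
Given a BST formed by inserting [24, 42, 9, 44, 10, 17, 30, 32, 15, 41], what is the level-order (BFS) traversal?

Tree insertion order: [24, 42, 9, 44, 10, 17, 30, 32, 15, 41]
Tree (level-order array): [24, 9, 42, None, 10, 30, 44, None, 17, None, 32, None, None, 15, None, None, 41]
BFS from the root, enqueuing left then right child of each popped node:
  queue [24] -> pop 24, enqueue [9, 42], visited so far: [24]
  queue [9, 42] -> pop 9, enqueue [10], visited so far: [24, 9]
  queue [42, 10] -> pop 42, enqueue [30, 44], visited so far: [24, 9, 42]
  queue [10, 30, 44] -> pop 10, enqueue [17], visited so far: [24, 9, 42, 10]
  queue [30, 44, 17] -> pop 30, enqueue [32], visited so far: [24, 9, 42, 10, 30]
  queue [44, 17, 32] -> pop 44, enqueue [none], visited so far: [24, 9, 42, 10, 30, 44]
  queue [17, 32] -> pop 17, enqueue [15], visited so far: [24, 9, 42, 10, 30, 44, 17]
  queue [32, 15] -> pop 32, enqueue [41], visited so far: [24, 9, 42, 10, 30, 44, 17, 32]
  queue [15, 41] -> pop 15, enqueue [none], visited so far: [24, 9, 42, 10, 30, 44, 17, 32, 15]
  queue [41] -> pop 41, enqueue [none], visited so far: [24, 9, 42, 10, 30, 44, 17, 32, 15, 41]
Result: [24, 9, 42, 10, 30, 44, 17, 32, 15, 41]


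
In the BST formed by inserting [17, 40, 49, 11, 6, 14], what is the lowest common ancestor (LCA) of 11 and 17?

Tree insertion order: [17, 40, 49, 11, 6, 14]
Tree (level-order array): [17, 11, 40, 6, 14, None, 49]
In a BST, the LCA of p=11, q=17 is the first node v on the
root-to-leaf path with p <= v <= q (go left if both < v, right if both > v).
Walk from root:
  at 17: 11 <= 17 <= 17, this is the LCA
LCA = 17


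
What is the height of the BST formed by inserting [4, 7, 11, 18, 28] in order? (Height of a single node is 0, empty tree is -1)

Insertion order: [4, 7, 11, 18, 28]
Tree (level-order array): [4, None, 7, None, 11, None, 18, None, 28]
Compute height bottom-up (empty subtree = -1):
  height(28) = 1 + max(-1, -1) = 0
  height(18) = 1 + max(-1, 0) = 1
  height(11) = 1 + max(-1, 1) = 2
  height(7) = 1 + max(-1, 2) = 3
  height(4) = 1 + max(-1, 3) = 4
Height = 4


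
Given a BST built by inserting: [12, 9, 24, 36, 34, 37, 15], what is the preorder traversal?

Tree insertion order: [12, 9, 24, 36, 34, 37, 15]
Tree (level-order array): [12, 9, 24, None, None, 15, 36, None, None, 34, 37]
Preorder traversal: [12, 9, 24, 15, 36, 34, 37]


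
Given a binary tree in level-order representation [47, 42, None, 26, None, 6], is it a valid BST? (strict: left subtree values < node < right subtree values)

Level-order array: [47, 42, None, 26, None, 6]
Validate using subtree bounds (lo, hi): at each node, require lo < value < hi,
then recurse left with hi=value and right with lo=value.
Preorder trace (stopping at first violation):
  at node 47 with bounds (-inf, +inf): OK
  at node 42 with bounds (-inf, 47): OK
  at node 26 with bounds (-inf, 42): OK
  at node 6 with bounds (-inf, 26): OK
No violation found at any node.
Result: Valid BST


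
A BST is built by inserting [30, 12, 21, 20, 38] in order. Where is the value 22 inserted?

Starting tree (level order): [30, 12, 38, None, 21, None, None, 20]
Insertion path: 30 -> 12 -> 21
Result: insert 22 as right child of 21
Final tree (level order): [30, 12, 38, None, 21, None, None, 20, 22]


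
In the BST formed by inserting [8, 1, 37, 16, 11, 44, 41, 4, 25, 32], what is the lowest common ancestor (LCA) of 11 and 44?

Tree insertion order: [8, 1, 37, 16, 11, 44, 41, 4, 25, 32]
Tree (level-order array): [8, 1, 37, None, 4, 16, 44, None, None, 11, 25, 41, None, None, None, None, 32]
In a BST, the LCA of p=11, q=44 is the first node v on the
root-to-leaf path with p <= v <= q (go left if both < v, right if both > v).
Walk from root:
  at 8: both 11 and 44 > 8, go right
  at 37: 11 <= 37 <= 44, this is the LCA
LCA = 37


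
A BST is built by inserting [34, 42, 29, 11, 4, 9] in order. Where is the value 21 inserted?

Starting tree (level order): [34, 29, 42, 11, None, None, None, 4, None, None, 9]
Insertion path: 34 -> 29 -> 11
Result: insert 21 as right child of 11
Final tree (level order): [34, 29, 42, 11, None, None, None, 4, 21, None, 9]


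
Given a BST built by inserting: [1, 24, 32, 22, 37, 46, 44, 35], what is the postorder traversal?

Tree insertion order: [1, 24, 32, 22, 37, 46, 44, 35]
Tree (level-order array): [1, None, 24, 22, 32, None, None, None, 37, 35, 46, None, None, 44]
Postorder traversal: [22, 35, 44, 46, 37, 32, 24, 1]


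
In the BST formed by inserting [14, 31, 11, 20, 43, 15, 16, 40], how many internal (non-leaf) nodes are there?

Tree built from: [14, 31, 11, 20, 43, 15, 16, 40]
Tree (level-order array): [14, 11, 31, None, None, 20, 43, 15, None, 40, None, None, 16]
Rule: An internal node has at least one child.
Per-node child counts:
  node 14: 2 child(ren)
  node 11: 0 child(ren)
  node 31: 2 child(ren)
  node 20: 1 child(ren)
  node 15: 1 child(ren)
  node 16: 0 child(ren)
  node 43: 1 child(ren)
  node 40: 0 child(ren)
Matching nodes: [14, 31, 20, 15, 43]
Count of internal (non-leaf) nodes: 5


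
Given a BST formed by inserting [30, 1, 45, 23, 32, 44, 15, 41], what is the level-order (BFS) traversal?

Tree insertion order: [30, 1, 45, 23, 32, 44, 15, 41]
Tree (level-order array): [30, 1, 45, None, 23, 32, None, 15, None, None, 44, None, None, 41]
BFS from the root, enqueuing left then right child of each popped node:
  queue [30] -> pop 30, enqueue [1, 45], visited so far: [30]
  queue [1, 45] -> pop 1, enqueue [23], visited so far: [30, 1]
  queue [45, 23] -> pop 45, enqueue [32], visited so far: [30, 1, 45]
  queue [23, 32] -> pop 23, enqueue [15], visited so far: [30, 1, 45, 23]
  queue [32, 15] -> pop 32, enqueue [44], visited so far: [30, 1, 45, 23, 32]
  queue [15, 44] -> pop 15, enqueue [none], visited so far: [30, 1, 45, 23, 32, 15]
  queue [44] -> pop 44, enqueue [41], visited so far: [30, 1, 45, 23, 32, 15, 44]
  queue [41] -> pop 41, enqueue [none], visited so far: [30, 1, 45, 23, 32, 15, 44, 41]
Result: [30, 1, 45, 23, 32, 15, 44, 41]


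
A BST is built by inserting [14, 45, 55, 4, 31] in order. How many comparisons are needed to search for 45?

Search path for 45: 14 -> 45
Found: True
Comparisons: 2


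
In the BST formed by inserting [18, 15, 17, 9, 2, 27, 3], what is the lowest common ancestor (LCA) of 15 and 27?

Tree insertion order: [18, 15, 17, 9, 2, 27, 3]
Tree (level-order array): [18, 15, 27, 9, 17, None, None, 2, None, None, None, None, 3]
In a BST, the LCA of p=15, q=27 is the first node v on the
root-to-leaf path with p <= v <= q (go left if both < v, right if both > v).
Walk from root:
  at 18: 15 <= 18 <= 27, this is the LCA
LCA = 18


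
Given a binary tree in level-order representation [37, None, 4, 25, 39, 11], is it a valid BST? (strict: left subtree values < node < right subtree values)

Level-order array: [37, None, 4, 25, 39, 11]
Validate using subtree bounds (lo, hi): at each node, require lo < value < hi,
then recurse left with hi=value and right with lo=value.
Preorder trace (stopping at first violation):
  at node 37 with bounds (-inf, +inf): OK
  at node 4 with bounds (37, +inf): VIOLATION
Node 4 violates its bound: not (37 < 4 < +inf).
Result: Not a valid BST


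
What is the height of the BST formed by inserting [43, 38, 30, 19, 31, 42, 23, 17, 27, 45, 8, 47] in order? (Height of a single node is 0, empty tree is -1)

Insertion order: [43, 38, 30, 19, 31, 42, 23, 17, 27, 45, 8, 47]
Tree (level-order array): [43, 38, 45, 30, 42, None, 47, 19, 31, None, None, None, None, 17, 23, None, None, 8, None, None, 27]
Compute height bottom-up (empty subtree = -1):
  height(8) = 1 + max(-1, -1) = 0
  height(17) = 1 + max(0, -1) = 1
  height(27) = 1 + max(-1, -1) = 0
  height(23) = 1 + max(-1, 0) = 1
  height(19) = 1 + max(1, 1) = 2
  height(31) = 1 + max(-1, -1) = 0
  height(30) = 1 + max(2, 0) = 3
  height(42) = 1 + max(-1, -1) = 0
  height(38) = 1 + max(3, 0) = 4
  height(47) = 1 + max(-1, -1) = 0
  height(45) = 1 + max(-1, 0) = 1
  height(43) = 1 + max(4, 1) = 5
Height = 5


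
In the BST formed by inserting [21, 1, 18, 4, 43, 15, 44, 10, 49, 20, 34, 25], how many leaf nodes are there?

Tree built from: [21, 1, 18, 4, 43, 15, 44, 10, 49, 20, 34, 25]
Tree (level-order array): [21, 1, 43, None, 18, 34, 44, 4, 20, 25, None, None, 49, None, 15, None, None, None, None, None, None, 10]
Rule: A leaf has 0 children.
Per-node child counts:
  node 21: 2 child(ren)
  node 1: 1 child(ren)
  node 18: 2 child(ren)
  node 4: 1 child(ren)
  node 15: 1 child(ren)
  node 10: 0 child(ren)
  node 20: 0 child(ren)
  node 43: 2 child(ren)
  node 34: 1 child(ren)
  node 25: 0 child(ren)
  node 44: 1 child(ren)
  node 49: 0 child(ren)
Matching nodes: [10, 20, 25, 49]
Count of leaf nodes: 4


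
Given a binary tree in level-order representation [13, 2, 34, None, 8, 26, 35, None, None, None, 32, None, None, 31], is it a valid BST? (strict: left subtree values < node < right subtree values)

Level-order array: [13, 2, 34, None, 8, 26, 35, None, None, None, 32, None, None, 31]
Validate using subtree bounds (lo, hi): at each node, require lo < value < hi,
then recurse left with hi=value and right with lo=value.
Preorder trace (stopping at first violation):
  at node 13 with bounds (-inf, +inf): OK
  at node 2 with bounds (-inf, 13): OK
  at node 8 with bounds (2, 13): OK
  at node 34 with bounds (13, +inf): OK
  at node 26 with bounds (13, 34): OK
  at node 32 with bounds (26, 34): OK
  at node 31 with bounds (26, 32): OK
  at node 35 with bounds (34, +inf): OK
No violation found at any node.
Result: Valid BST


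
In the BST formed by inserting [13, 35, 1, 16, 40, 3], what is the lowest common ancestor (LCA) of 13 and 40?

Tree insertion order: [13, 35, 1, 16, 40, 3]
Tree (level-order array): [13, 1, 35, None, 3, 16, 40]
In a BST, the LCA of p=13, q=40 is the first node v on the
root-to-leaf path with p <= v <= q (go left if both < v, right if both > v).
Walk from root:
  at 13: 13 <= 13 <= 40, this is the LCA
LCA = 13


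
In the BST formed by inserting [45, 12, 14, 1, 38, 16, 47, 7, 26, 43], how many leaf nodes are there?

Tree built from: [45, 12, 14, 1, 38, 16, 47, 7, 26, 43]
Tree (level-order array): [45, 12, 47, 1, 14, None, None, None, 7, None, 38, None, None, 16, 43, None, 26]
Rule: A leaf has 0 children.
Per-node child counts:
  node 45: 2 child(ren)
  node 12: 2 child(ren)
  node 1: 1 child(ren)
  node 7: 0 child(ren)
  node 14: 1 child(ren)
  node 38: 2 child(ren)
  node 16: 1 child(ren)
  node 26: 0 child(ren)
  node 43: 0 child(ren)
  node 47: 0 child(ren)
Matching nodes: [7, 26, 43, 47]
Count of leaf nodes: 4


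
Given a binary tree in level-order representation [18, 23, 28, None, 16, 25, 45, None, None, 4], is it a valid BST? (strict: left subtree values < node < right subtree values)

Level-order array: [18, 23, 28, None, 16, 25, 45, None, None, 4]
Validate using subtree bounds (lo, hi): at each node, require lo < value < hi,
then recurse left with hi=value and right with lo=value.
Preorder trace (stopping at first violation):
  at node 18 with bounds (-inf, +inf): OK
  at node 23 with bounds (-inf, 18): VIOLATION
Node 23 violates its bound: not (-inf < 23 < 18).
Result: Not a valid BST


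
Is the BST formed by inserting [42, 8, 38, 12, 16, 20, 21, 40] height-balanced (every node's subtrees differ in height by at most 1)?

Tree (level-order array): [42, 8, None, None, 38, 12, 40, None, 16, None, None, None, 20, None, 21]
Definition: a tree is height-balanced if, at every node, |h(left) - h(right)| <= 1 (empty subtree has height -1).
Bottom-up per-node check:
  node 21: h_left=-1, h_right=-1, diff=0 [OK], height=0
  node 20: h_left=-1, h_right=0, diff=1 [OK], height=1
  node 16: h_left=-1, h_right=1, diff=2 [FAIL (|-1-1|=2 > 1)], height=2
  node 12: h_left=-1, h_right=2, diff=3 [FAIL (|-1-2|=3 > 1)], height=3
  node 40: h_left=-1, h_right=-1, diff=0 [OK], height=0
  node 38: h_left=3, h_right=0, diff=3 [FAIL (|3-0|=3 > 1)], height=4
  node 8: h_left=-1, h_right=4, diff=5 [FAIL (|-1-4|=5 > 1)], height=5
  node 42: h_left=5, h_right=-1, diff=6 [FAIL (|5--1|=6 > 1)], height=6
Node 16 violates the condition: |-1 - 1| = 2 > 1.
Result: Not balanced


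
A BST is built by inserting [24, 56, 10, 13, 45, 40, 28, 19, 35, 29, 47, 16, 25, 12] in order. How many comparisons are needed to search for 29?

Search path for 29: 24 -> 56 -> 45 -> 40 -> 28 -> 35 -> 29
Found: True
Comparisons: 7


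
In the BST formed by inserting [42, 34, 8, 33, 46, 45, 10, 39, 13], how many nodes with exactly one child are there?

Tree built from: [42, 34, 8, 33, 46, 45, 10, 39, 13]
Tree (level-order array): [42, 34, 46, 8, 39, 45, None, None, 33, None, None, None, None, 10, None, None, 13]
Rule: These are nodes with exactly 1 non-null child.
Per-node child counts:
  node 42: 2 child(ren)
  node 34: 2 child(ren)
  node 8: 1 child(ren)
  node 33: 1 child(ren)
  node 10: 1 child(ren)
  node 13: 0 child(ren)
  node 39: 0 child(ren)
  node 46: 1 child(ren)
  node 45: 0 child(ren)
Matching nodes: [8, 33, 10, 46]
Count of nodes with exactly one child: 4


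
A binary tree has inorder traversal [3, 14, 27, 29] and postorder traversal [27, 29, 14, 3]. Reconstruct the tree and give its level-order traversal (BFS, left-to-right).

Inorder:   [3, 14, 27, 29]
Postorder: [27, 29, 14, 3]
Algorithm: postorder visits root last, so walk postorder right-to-left;
each value is the root of the current inorder slice — split it at that
value, recurse on the right subtree first, then the left.
Recursive splits:
  root=3; inorder splits into left=[], right=[14, 27, 29]
  root=14; inorder splits into left=[], right=[27, 29]
  root=29; inorder splits into left=[27], right=[]
  root=27; inorder splits into left=[], right=[]
Reconstructed level-order: [3, 14, 29, 27]


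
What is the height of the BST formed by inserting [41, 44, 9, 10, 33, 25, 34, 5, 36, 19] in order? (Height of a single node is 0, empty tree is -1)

Insertion order: [41, 44, 9, 10, 33, 25, 34, 5, 36, 19]
Tree (level-order array): [41, 9, 44, 5, 10, None, None, None, None, None, 33, 25, 34, 19, None, None, 36]
Compute height bottom-up (empty subtree = -1):
  height(5) = 1 + max(-1, -1) = 0
  height(19) = 1 + max(-1, -1) = 0
  height(25) = 1 + max(0, -1) = 1
  height(36) = 1 + max(-1, -1) = 0
  height(34) = 1 + max(-1, 0) = 1
  height(33) = 1 + max(1, 1) = 2
  height(10) = 1 + max(-1, 2) = 3
  height(9) = 1 + max(0, 3) = 4
  height(44) = 1 + max(-1, -1) = 0
  height(41) = 1 + max(4, 0) = 5
Height = 5


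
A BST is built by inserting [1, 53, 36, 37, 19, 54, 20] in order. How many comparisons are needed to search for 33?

Search path for 33: 1 -> 53 -> 36 -> 19 -> 20
Found: False
Comparisons: 5


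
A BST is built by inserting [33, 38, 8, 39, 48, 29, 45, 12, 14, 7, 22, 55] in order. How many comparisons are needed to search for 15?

Search path for 15: 33 -> 8 -> 29 -> 12 -> 14 -> 22
Found: False
Comparisons: 6


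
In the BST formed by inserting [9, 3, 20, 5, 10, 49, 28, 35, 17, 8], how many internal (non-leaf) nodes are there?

Tree built from: [9, 3, 20, 5, 10, 49, 28, 35, 17, 8]
Tree (level-order array): [9, 3, 20, None, 5, 10, 49, None, 8, None, 17, 28, None, None, None, None, None, None, 35]
Rule: An internal node has at least one child.
Per-node child counts:
  node 9: 2 child(ren)
  node 3: 1 child(ren)
  node 5: 1 child(ren)
  node 8: 0 child(ren)
  node 20: 2 child(ren)
  node 10: 1 child(ren)
  node 17: 0 child(ren)
  node 49: 1 child(ren)
  node 28: 1 child(ren)
  node 35: 0 child(ren)
Matching nodes: [9, 3, 5, 20, 10, 49, 28]
Count of internal (non-leaf) nodes: 7


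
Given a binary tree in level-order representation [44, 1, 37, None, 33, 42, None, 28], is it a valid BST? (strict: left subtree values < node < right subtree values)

Level-order array: [44, 1, 37, None, 33, 42, None, 28]
Validate using subtree bounds (lo, hi): at each node, require lo < value < hi,
then recurse left with hi=value and right with lo=value.
Preorder trace (stopping at first violation):
  at node 44 with bounds (-inf, +inf): OK
  at node 1 with bounds (-inf, 44): OK
  at node 33 with bounds (1, 44): OK
  at node 28 with bounds (1, 33): OK
  at node 37 with bounds (44, +inf): VIOLATION
Node 37 violates its bound: not (44 < 37 < +inf).
Result: Not a valid BST


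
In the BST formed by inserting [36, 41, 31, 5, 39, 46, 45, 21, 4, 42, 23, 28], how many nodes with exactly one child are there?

Tree built from: [36, 41, 31, 5, 39, 46, 45, 21, 4, 42, 23, 28]
Tree (level-order array): [36, 31, 41, 5, None, 39, 46, 4, 21, None, None, 45, None, None, None, None, 23, 42, None, None, 28]
Rule: These are nodes with exactly 1 non-null child.
Per-node child counts:
  node 36: 2 child(ren)
  node 31: 1 child(ren)
  node 5: 2 child(ren)
  node 4: 0 child(ren)
  node 21: 1 child(ren)
  node 23: 1 child(ren)
  node 28: 0 child(ren)
  node 41: 2 child(ren)
  node 39: 0 child(ren)
  node 46: 1 child(ren)
  node 45: 1 child(ren)
  node 42: 0 child(ren)
Matching nodes: [31, 21, 23, 46, 45]
Count of nodes with exactly one child: 5


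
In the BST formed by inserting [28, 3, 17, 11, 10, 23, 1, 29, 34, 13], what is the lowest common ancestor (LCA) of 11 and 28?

Tree insertion order: [28, 3, 17, 11, 10, 23, 1, 29, 34, 13]
Tree (level-order array): [28, 3, 29, 1, 17, None, 34, None, None, 11, 23, None, None, 10, 13]
In a BST, the LCA of p=11, q=28 is the first node v on the
root-to-leaf path with p <= v <= q (go left if both < v, right if both > v).
Walk from root:
  at 28: 11 <= 28 <= 28, this is the LCA
LCA = 28


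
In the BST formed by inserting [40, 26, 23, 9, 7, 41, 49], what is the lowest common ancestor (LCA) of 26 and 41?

Tree insertion order: [40, 26, 23, 9, 7, 41, 49]
Tree (level-order array): [40, 26, 41, 23, None, None, 49, 9, None, None, None, 7]
In a BST, the LCA of p=26, q=41 is the first node v on the
root-to-leaf path with p <= v <= q (go left if both < v, right if both > v).
Walk from root:
  at 40: 26 <= 40 <= 41, this is the LCA
LCA = 40


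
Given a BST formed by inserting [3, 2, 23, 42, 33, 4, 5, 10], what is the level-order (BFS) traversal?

Tree insertion order: [3, 2, 23, 42, 33, 4, 5, 10]
Tree (level-order array): [3, 2, 23, None, None, 4, 42, None, 5, 33, None, None, 10]
BFS from the root, enqueuing left then right child of each popped node:
  queue [3] -> pop 3, enqueue [2, 23], visited so far: [3]
  queue [2, 23] -> pop 2, enqueue [none], visited so far: [3, 2]
  queue [23] -> pop 23, enqueue [4, 42], visited so far: [3, 2, 23]
  queue [4, 42] -> pop 4, enqueue [5], visited so far: [3, 2, 23, 4]
  queue [42, 5] -> pop 42, enqueue [33], visited so far: [3, 2, 23, 4, 42]
  queue [5, 33] -> pop 5, enqueue [10], visited so far: [3, 2, 23, 4, 42, 5]
  queue [33, 10] -> pop 33, enqueue [none], visited so far: [3, 2, 23, 4, 42, 5, 33]
  queue [10] -> pop 10, enqueue [none], visited so far: [3, 2, 23, 4, 42, 5, 33, 10]
Result: [3, 2, 23, 4, 42, 5, 33, 10]


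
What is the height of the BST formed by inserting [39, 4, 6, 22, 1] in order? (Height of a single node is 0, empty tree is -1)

Insertion order: [39, 4, 6, 22, 1]
Tree (level-order array): [39, 4, None, 1, 6, None, None, None, 22]
Compute height bottom-up (empty subtree = -1):
  height(1) = 1 + max(-1, -1) = 0
  height(22) = 1 + max(-1, -1) = 0
  height(6) = 1 + max(-1, 0) = 1
  height(4) = 1 + max(0, 1) = 2
  height(39) = 1 + max(2, -1) = 3
Height = 3


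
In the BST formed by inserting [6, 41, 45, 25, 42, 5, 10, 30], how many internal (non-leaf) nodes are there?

Tree built from: [6, 41, 45, 25, 42, 5, 10, 30]
Tree (level-order array): [6, 5, 41, None, None, 25, 45, 10, 30, 42]
Rule: An internal node has at least one child.
Per-node child counts:
  node 6: 2 child(ren)
  node 5: 0 child(ren)
  node 41: 2 child(ren)
  node 25: 2 child(ren)
  node 10: 0 child(ren)
  node 30: 0 child(ren)
  node 45: 1 child(ren)
  node 42: 0 child(ren)
Matching nodes: [6, 41, 25, 45]
Count of internal (non-leaf) nodes: 4


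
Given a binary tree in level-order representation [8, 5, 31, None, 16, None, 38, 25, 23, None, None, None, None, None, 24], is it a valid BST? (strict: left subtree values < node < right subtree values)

Level-order array: [8, 5, 31, None, 16, None, 38, 25, 23, None, None, None, None, None, 24]
Validate using subtree bounds (lo, hi): at each node, require lo < value < hi,
then recurse left with hi=value and right with lo=value.
Preorder trace (stopping at first violation):
  at node 8 with bounds (-inf, +inf): OK
  at node 5 with bounds (-inf, 8): OK
  at node 16 with bounds (5, 8): VIOLATION
Node 16 violates its bound: not (5 < 16 < 8).
Result: Not a valid BST


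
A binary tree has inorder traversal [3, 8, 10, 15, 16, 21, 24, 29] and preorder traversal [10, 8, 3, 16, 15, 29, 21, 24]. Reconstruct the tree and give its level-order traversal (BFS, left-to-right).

Inorder:  [3, 8, 10, 15, 16, 21, 24, 29]
Preorder: [10, 8, 3, 16, 15, 29, 21, 24]
Algorithm: preorder visits root first, so consume preorder in order;
for each root, split the current inorder slice at that value into
left-subtree inorder and right-subtree inorder, then recurse.
Recursive splits:
  root=10; inorder splits into left=[3, 8], right=[15, 16, 21, 24, 29]
  root=8; inorder splits into left=[3], right=[]
  root=3; inorder splits into left=[], right=[]
  root=16; inorder splits into left=[15], right=[21, 24, 29]
  root=15; inorder splits into left=[], right=[]
  root=29; inorder splits into left=[21, 24], right=[]
  root=21; inorder splits into left=[], right=[24]
  root=24; inorder splits into left=[], right=[]
Reconstructed level-order: [10, 8, 16, 3, 15, 29, 21, 24]


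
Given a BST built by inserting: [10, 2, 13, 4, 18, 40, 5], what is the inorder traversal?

Tree insertion order: [10, 2, 13, 4, 18, 40, 5]
Tree (level-order array): [10, 2, 13, None, 4, None, 18, None, 5, None, 40]
Inorder traversal: [2, 4, 5, 10, 13, 18, 40]


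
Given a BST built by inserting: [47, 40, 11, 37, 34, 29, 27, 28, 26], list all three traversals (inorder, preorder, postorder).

Tree insertion order: [47, 40, 11, 37, 34, 29, 27, 28, 26]
Tree (level-order array): [47, 40, None, 11, None, None, 37, 34, None, 29, None, 27, None, 26, 28]
Inorder (L, root, R): [11, 26, 27, 28, 29, 34, 37, 40, 47]
Preorder (root, L, R): [47, 40, 11, 37, 34, 29, 27, 26, 28]
Postorder (L, R, root): [26, 28, 27, 29, 34, 37, 11, 40, 47]


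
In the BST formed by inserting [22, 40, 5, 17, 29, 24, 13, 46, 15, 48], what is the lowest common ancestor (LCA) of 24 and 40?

Tree insertion order: [22, 40, 5, 17, 29, 24, 13, 46, 15, 48]
Tree (level-order array): [22, 5, 40, None, 17, 29, 46, 13, None, 24, None, None, 48, None, 15]
In a BST, the LCA of p=24, q=40 is the first node v on the
root-to-leaf path with p <= v <= q (go left if both < v, right if both > v).
Walk from root:
  at 22: both 24 and 40 > 22, go right
  at 40: 24 <= 40 <= 40, this is the LCA
LCA = 40


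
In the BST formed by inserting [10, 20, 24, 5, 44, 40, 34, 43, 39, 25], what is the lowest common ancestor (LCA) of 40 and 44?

Tree insertion order: [10, 20, 24, 5, 44, 40, 34, 43, 39, 25]
Tree (level-order array): [10, 5, 20, None, None, None, 24, None, 44, 40, None, 34, 43, 25, 39]
In a BST, the LCA of p=40, q=44 is the first node v on the
root-to-leaf path with p <= v <= q (go left if both < v, right if both > v).
Walk from root:
  at 10: both 40 and 44 > 10, go right
  at 20: both 40 and 44 > 20, go right
  at 24: both 40 and 44 > 24, go right
  at 44: 40 <= 44 <= 44, this is the LCA
LCA = 44


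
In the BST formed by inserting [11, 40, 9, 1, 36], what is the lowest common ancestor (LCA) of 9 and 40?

Tree insertion order: [11, 40, 9, 1, 36]
Tree (level-order array): [11, 9, 40, 1, None, 36]
In a BST, the LCA of p=9, q=40 is the first node v on the
root-to-leaf path with p <= v <= q (go left if both < v, right if both > v).
Walk from root:
  at 11: 9 <= 11 <= 40, this is the LCA
LCA = 11


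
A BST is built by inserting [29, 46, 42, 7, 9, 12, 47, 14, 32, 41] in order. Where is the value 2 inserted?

Starting tree (level order): [29, 7, 46, None, 9, 42, 47, None, 12, 32, None, None, None, None, 14, None, 41]
Insertion path: 29 -> 7
Result: insert 2 as left child of 7
Final tree (level order): [29, 7, 46, 2, 9, 42, 47, None, None, None, 12, 32, None, None, None, None, 14, None, 41]


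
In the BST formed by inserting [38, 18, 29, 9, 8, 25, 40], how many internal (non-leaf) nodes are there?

Tree built from: [38, 18, 29, 9, 8, 25, 40]
Tree (level-order array): [38, 18, 40, 9, 29, None, None, 8, None, 25]
Rule: An internal node has at least one child.
Per-node child counts:
  node 38: 2 child(ren)
  node 18: 2 child(ren)
  node 9: 1 child(ren)
  node 8: 0 child(ren)
  node 29: 1 child(ren)
  node 25: 0 child(ren)
  node 40: 0 child(ren)
Matching nodes: [38, 18, 9, 29]
Count of internal (non-leaf) nodes: 4


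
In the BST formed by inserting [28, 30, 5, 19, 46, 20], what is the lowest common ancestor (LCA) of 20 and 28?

Tree insertion order: [28, 30, 5, 19, 46, 20]
Tree (level-order array): [28, 5, 30, None, 19, None, 46, None, 20]
In a BST, the LCA of p=20, q=28 is the first node v on the
root-to-leaf path with p <= v <= q (go left if both < v, right if both > v).
Walk from root:
  at 28: 20 <= 28 <= 28, this is the LCA
LCA = 28


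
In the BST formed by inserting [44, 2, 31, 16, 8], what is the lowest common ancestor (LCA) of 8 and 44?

Tree insertion order: [44, 2, 31, 16, 8]
Tree (level-order array): [44, 2, None, None, 31, 16, None, 8]
In a BST, the LCA of p=8, q=44 is the first node v on the
root-to-leaf path with p <= v <= q (go left if both < v, right if both > v).
Walk from root:
  at 44: 8 <= 44 <= 44, this is the LCA
LCA = 44


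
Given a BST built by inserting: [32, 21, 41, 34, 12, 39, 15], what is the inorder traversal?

Tree insertion order: [32, 21, 41, 34, 12, 39, 15]
Tree (level-order array): [32, 21, 41, 12, None, 34, None, None, 15, None, 39]
Inorder traversal: [12, 15, 21, 32, 34, 39, 41]


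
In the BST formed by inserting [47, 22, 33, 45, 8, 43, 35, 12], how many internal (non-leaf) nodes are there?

Tree built from: [47, 22, 33, 45, 8, 43, 35, 12]
Tree (level-order array): [47, 22, None, 8, 33, None, 12, None, 45, None, None, 43, None, 35]
Rule: An internal node has at least one child.
Per-node child counts:
  node 47: 1 child(ren)
  node 22: 2 child(ren)
  node 8: 1 child(ren)
  node 12: 0 child(ren)
  node 33: 1 child(ren)
  node 45: 1 child(ren)
  node 43: 1 child(ren)
  node 35: 0 child(ren)
Matching nodes: [47, 22, 8, 33, 45, 43]
Count of internal (non-leaf) nodes: 6


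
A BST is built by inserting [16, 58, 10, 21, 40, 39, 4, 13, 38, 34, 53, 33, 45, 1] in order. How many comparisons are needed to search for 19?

Search path for 19: 16 -> 58 -> 21
Found: False
Comparisons: 3


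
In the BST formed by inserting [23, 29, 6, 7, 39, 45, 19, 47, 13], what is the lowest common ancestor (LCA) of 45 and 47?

Tree insertion order: [23, 29, 6, 7, 39, 45, 19, 47, 13]
Tree (level-order array): [23, 6, 29, None, 7, None, 39, None, 19, None, 45, 13, None, None, 47]
In a BST, the LCA of p=45, q=47 is the first node v on the
root-to-leaf path with p <= v <= q (go left if both < v, right if both > v).
Walk from root:
  at 23: both 45 and 47 > 23, go right
  at 29: both 45 and 47 > 29, go right
  at 39: both 45 and 47 > 39, go right
  at 45: 45 <= 45 <= 47, this is the LCA
LCA = 45


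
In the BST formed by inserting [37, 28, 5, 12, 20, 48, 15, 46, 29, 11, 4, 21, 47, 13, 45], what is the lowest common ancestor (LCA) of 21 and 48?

Tree insertion order: [37, 28, 5, 12, 20, 48, 15, 46, 29, 11, 4, 21, 47, 13, 45]
Tree (level-order array): [37, 28, 48, 5, 29, 46, None, 4, 12, None, None, 45, 47, None, None, 11, 20, None, None, None, None, None, None, 15, 21, 13]
In a BST, the LCA of p=21, q=48 is the first node v on the
root-to-leaf path with p <= v <= q (go left if both < v, right if both > v).
Walk from root:
  at 37: 21 <= 37 <= 48, this is the LCA
LCA = 37
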